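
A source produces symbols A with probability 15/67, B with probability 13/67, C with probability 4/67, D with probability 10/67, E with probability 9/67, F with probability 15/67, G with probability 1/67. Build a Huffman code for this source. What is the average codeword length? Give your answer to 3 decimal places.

2.627 bits/symbol

Repeatedly combine the two least-probable nodes; the expected code length is the sum of the merged weights.
merge 1/67 + 4/67 → 5/67
merge 5/67 + 9/67 → 14/67
merge 10/67 + 13/67 → 23/67
merge 14/67 + 15/67 → 29/67
merge 15/67 + 23/67 → 38/67
merge 29/67 + 38/67 → 1
L = 5/67 + 14/67 + 23/67 + 29/67 + 38/67 + 1 = 176/67 ≈ 2.627 bits/symbol.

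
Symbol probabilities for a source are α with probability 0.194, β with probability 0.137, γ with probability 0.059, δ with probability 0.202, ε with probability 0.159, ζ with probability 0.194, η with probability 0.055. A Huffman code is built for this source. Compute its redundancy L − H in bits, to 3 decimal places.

Entropy H = −Σ p log₂ p ≈ 2.6698 bits.
Huffman merges: 11/200+59/1000→57/500; 57/500+137/1000→251/1000; 159/1000+97/500→353/1000; 97/500+101/500→99/250; 251/1000+353/1000→151/250; 99/250+151/250→1. L = 1359/500 ≈ 2.7180.
L − H = 2.7180 − 2.6698 = 0.048 bits.

0.048 bits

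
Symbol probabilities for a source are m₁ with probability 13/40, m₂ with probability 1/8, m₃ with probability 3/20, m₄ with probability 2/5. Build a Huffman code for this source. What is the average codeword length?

1.875 bits/symbol

Repeatedly combine the two least-probable nodes; the expected code length is the sum of the merged weights.
merge 1/8 + 3/20 → 11/40
merge 11/40 + 13/40 → 3/5
merge 2/5 + 3/5 → 1
L = 11/40 + 3/5 + 1 = 15/8 = 1.875 bits/symbol.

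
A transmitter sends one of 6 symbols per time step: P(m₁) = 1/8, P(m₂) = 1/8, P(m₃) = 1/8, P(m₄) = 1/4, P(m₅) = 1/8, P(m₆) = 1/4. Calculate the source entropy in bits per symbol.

2.5 bits

Each probability is a power of 1/2, so log₂(1/p) is an integer.
H = Σ p·log₂(1/p) = 1/8·3 + 1/8·3 + 1/8·3 + 1/4·2 + 1/8·3 + 1/4·2 = 2.5 bits.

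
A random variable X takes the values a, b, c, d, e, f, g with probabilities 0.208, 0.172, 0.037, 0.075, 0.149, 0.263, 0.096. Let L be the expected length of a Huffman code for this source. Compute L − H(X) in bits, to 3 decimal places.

0.036 bits

Entropy H = −Σ p log₂ p ≈ 2.6048 bits.
Huffman merges: 37/1000+3/40→14/125; 12/125+14/125→26/125; 149/1000+43/250→321/1000; 26/125+26/125→52/125; 263/1000+321/1000→73/125; 52/125+73/125→1. L = 2641/1000 ≈ 2.6410.
L − H = 2.6410 − 2.6048 = 0.036 bits.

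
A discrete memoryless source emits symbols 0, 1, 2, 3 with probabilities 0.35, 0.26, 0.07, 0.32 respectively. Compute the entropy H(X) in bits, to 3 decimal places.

1.830 bits

H = −Σ pᵢ log₂ pᵢ.
−0.35·log₂(0.35) = 0.5301
−0.26·log₂(0.26) = 0.5053
−0.07·log₂(0.07) = 0.2686
−0.32·log₂(0.32) = 0.5260
Sum ≈ 1.8300 → 1.830 bits.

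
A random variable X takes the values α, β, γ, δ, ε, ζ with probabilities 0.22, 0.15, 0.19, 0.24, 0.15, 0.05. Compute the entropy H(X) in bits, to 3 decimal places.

H = −Σ pᵢ log₂ pᵢ.
−0.22·log₂(0.22) = 0.4806
−0.15·log₂(0.15) = 0.4105
−0.19·log₂(0.19) = 0.4552
−0.24·log₂(0.24) = 0.4941
−0.15·log₂(0.15) = 0.4105
−0.05·log₂(0.05) = 0.2161
Sum ≈ 2.4671 → 2.467 bits.

2.467 bits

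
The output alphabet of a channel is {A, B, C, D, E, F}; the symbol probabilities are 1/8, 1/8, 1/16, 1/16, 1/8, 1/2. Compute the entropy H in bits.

Each probability is a power of 1/2, so log₂(1/p) is an integer.
H = Σ p·log₂(1/p) = 1/8·3 + 1/8·3 + 1/16·4 + 1/16·4 + 1/8·3 + 1/2·1 = 2.125 bits.

2.125 bits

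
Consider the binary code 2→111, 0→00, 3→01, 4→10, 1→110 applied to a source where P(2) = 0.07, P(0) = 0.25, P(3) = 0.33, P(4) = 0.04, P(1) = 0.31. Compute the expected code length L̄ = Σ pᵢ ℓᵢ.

2.38 bits/symbol

L̄ = Σ pᵢ·ℓᵢ = 0.07·3 + 0.25·2 + 0.33·2 + 0.04·2 + 0.31·3 = 2.38 bits/symbol.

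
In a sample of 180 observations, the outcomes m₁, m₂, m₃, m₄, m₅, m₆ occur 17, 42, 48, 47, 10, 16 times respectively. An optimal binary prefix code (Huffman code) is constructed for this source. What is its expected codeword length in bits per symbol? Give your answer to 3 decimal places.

Probabilities are the counts divided by 180.
Repeatedly combine the two least-probable nodes; the expected code length is the sum of the merged weights.
merge 1/18 + 4/45 → 13/90
merge 17/180 + 13/90 → 43/180
merge 7/30 + 43/180 → 17/36
merge 47/180 + 4/15 → 19/36
merge 17/36 + 19/36 → 1
L = 13/90 + 43/180 + 17/36 + 19/36 + 1 = 143/60 ≈ 2.383 bits/symbol.

2.383 bits/symbol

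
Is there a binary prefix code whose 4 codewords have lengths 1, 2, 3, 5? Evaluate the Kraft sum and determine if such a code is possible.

0.90625; yes

With common denominator 2^5 = 32: Σ 2^(−ℓᵢ) = 16/32 + 8/32 + 4/32 + 1/32 = 29/32 = 0.90625.
Kraft's inequality requires Σ ≤ 1; here Σ = 0.90625 ≤ 1, so such a prefix code exists.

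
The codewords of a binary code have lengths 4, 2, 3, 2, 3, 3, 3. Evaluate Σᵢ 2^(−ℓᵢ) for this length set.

With common denominator 2^4 = 16: Σ 2^(−ℓᵢ) = 1/16 + 4/16 + 2/16 + 4/16 + 2/16 + 2/16 + 2/16 = 17/16 = 1.0625.

1.0625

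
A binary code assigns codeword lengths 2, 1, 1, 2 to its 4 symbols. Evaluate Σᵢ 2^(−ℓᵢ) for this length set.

With common denominator 2^2 = 4: Σ 2^(−ℓᵢ) = 1/4 + 2/4 + 2/4 + 1/4 = 6/4 = 1.5.

1.5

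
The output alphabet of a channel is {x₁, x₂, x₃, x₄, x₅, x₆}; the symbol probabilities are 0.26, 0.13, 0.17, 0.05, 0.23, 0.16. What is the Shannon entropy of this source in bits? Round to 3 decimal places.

2.449 bits

H = −Σ pᵢ log₂ pᵢ.
−0.26·log₂(0.26) = 0.5053
−0.13·log₂(0.13) = 0.3826
−0.17·log₂(0.17) = 0.4346
−0.05·log₂(0.05) = 0.2161
−0.23·log₂(0.23) = 0.4877
−0.16·log₂(0.16) = 0.4230
Sum ≈ 2.4493 → 2.449 bits.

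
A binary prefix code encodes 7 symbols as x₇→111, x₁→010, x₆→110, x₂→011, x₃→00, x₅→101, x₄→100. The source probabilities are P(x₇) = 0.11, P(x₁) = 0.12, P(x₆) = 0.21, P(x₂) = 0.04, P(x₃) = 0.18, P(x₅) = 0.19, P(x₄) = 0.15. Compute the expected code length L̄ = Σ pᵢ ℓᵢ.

L̄ = Σ pᵢ·ℓᵢ = 0.11·3 + 0.12·3 + 0.21·3 + 0.04·3 + 0.18·2 + 0.19·3 + 0.15·3 = 2.82 bits/symbol.

2.82 bits/symbol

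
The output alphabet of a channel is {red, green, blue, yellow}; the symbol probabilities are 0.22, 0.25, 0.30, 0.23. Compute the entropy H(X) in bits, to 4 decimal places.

H = −Σ pᵢ log₂ pᵢ.
−0.22·log₂(0.22) = 0.4806
−0.25·log₂(0.25) = 0.5000
−0.30·log₂(0.30) = 0.5211
−0.23·log₂(0.23) = 0.4877
Sum ≈ 1.9893 → 1.9893 bits.

1.9893 bits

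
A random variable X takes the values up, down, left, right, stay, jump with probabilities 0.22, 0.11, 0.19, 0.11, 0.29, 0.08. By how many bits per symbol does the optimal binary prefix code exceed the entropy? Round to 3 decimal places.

Entropy H = −Σ p log₂ p ≈ 2.4458 bits.
Huffman merges: 2/25+11/100→19/100; 11/100+19/100→3/10; 19/100+11/50→41/100; 29/100+3/10→59/100; 41/100+59/100→1. L = 249/100 ≈ 2.4900.
L − H = 2.4900 − 2.4458 = 0.044 bits.

0.044 bits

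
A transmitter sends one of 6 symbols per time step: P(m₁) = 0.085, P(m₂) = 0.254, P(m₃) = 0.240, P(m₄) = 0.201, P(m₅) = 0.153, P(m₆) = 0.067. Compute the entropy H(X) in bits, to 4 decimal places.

H = −Σ pᵢ log₂ pᵢ.
−0.085·log₂(0.085) = 0.3023
−0.254·log₂(0.254) = 0.5022
−0.240·log₂(0.240) = 0.4941
−0.201·log₂(0.201) = 0.4653
−0.153·log₂(0.153) = 0.4144
−0.067·log₂(0.067) = 0.2613
Sum ≈ 2.4395 → 2.4395 bits.

2.4395 bits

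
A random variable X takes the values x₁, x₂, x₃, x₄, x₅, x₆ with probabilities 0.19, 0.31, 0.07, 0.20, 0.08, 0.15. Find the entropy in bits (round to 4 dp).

H = −Σ pᵢ log₂ pᵢ.
−0.19·log₂(0.19) = 0.4552
−0.31·log₂(0.31) = 0.5238
−0.07·log₂(0.07) = 0.2686
−0.20·log₂(0.20) = 0.4644
−0.08·log₂(0.08) = 0.2915
−0.15·log₂(0.15) = 0.4105
Sum ≈ 2.4140 → 2.4140 bits.

2.4140 bits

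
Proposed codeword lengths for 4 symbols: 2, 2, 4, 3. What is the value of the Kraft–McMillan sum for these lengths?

0.6875

With common denominator 2^4 = 16: Σ 2^(−ℓᵢ) = 4/16 + 4/16 + 1/16 + 2/16 = 11/16 = 0.6875.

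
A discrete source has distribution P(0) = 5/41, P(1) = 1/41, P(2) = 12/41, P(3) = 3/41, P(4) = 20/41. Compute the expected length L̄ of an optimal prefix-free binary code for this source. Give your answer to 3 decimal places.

Repeatedly combine the two least-probable nodes; the expected code length is the sum of the merged weights.
merge 1/41 + 3/41 → 4/41
merge 4/41 + 5/41 → 9/41
merge 9/41 + 12/41 → 21/41
merge 20/41 + 21/41 → 1
L = 4/41 + 9/41 + 21/41 + 1 = 75/41 ≈ 1.829 bits/symbol.

1.829 bits/symbol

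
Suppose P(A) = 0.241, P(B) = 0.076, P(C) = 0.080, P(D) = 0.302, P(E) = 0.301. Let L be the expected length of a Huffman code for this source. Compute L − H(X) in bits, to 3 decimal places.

Entropy H = −Σ p log₂ p ≈ 2.1119 bits.
Huffman merges: 19/250+2/25→39/250; 39/250+241/1000→397/1000; 301/1000+151/500→603/1000; 397/1000+603/1000→1. L = 539/250 ≈ 2.1560.
L − H = 2.1560 − 2.1119 = 0.044 bits.

0.044 bits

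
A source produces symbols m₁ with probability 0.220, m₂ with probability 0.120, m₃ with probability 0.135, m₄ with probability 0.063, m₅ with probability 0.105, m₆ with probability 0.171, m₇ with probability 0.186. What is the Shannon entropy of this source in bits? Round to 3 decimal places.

H = −Σ pᵢ log₂ pᵢ.
−0.220·log₂(0.220) = 0.4806
−0.120·log₂(0.120) = 0.3671
−0.135·log₂(0.135) = 0.3900
−0.063·log₂(0.063) = 0.2513
−0.105·log₂(0.105) = 0.3414
−0.171·log₂(0.171) = 0.4357
−0.186·log₂(0.186) = 0.4514
Sum ≈ 2.7174 → 2.717 bits.

2.717 bits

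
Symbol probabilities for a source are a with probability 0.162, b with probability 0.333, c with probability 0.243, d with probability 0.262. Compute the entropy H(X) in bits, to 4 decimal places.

H = −Σ pᵢ log₂ pᵢ.
−0.162·log₂(0.162) = 0.4254
−0.333·log₂(0.333) = 0.5283
−0.243·log₂(0.243) = 0.4960
−0.262·log₂(0.262) = 0.5063
Sum ≈ 1.9559 → 1.9559 bits.

1.9559 bits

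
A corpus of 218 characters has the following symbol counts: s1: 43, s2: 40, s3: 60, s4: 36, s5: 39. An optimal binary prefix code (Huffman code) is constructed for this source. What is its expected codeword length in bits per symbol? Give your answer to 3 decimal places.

Probabilities are the counts divided by 218.
Repeatedly combine the two least-probable nodes; the expected code length is the sum of the merged weights.
merge 18/109 + 39/218 → 75/218
merge 20/109 + 43/218 → 83/218
merge 30/109 + 75/218 → 135/218
merge 83/218 + 135/218 → 1
L = 75/218 + 83/218 + 135/218 + 1 = 511/218 ≈ 2.344 bits/symbol.

2.344 bits/symbol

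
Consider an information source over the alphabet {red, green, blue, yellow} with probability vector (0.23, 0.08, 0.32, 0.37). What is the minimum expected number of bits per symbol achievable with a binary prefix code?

Repeatedly combine the two least-probable nodes; the expected code length is the sum of the merged weights.
merge 2/25 + 23/100 → 31/100
merge 31/100 + 8/25 → 63/100
merge 37/100 + 63/100 → 1
L = 31/100 + 63/100 + 1 = 97/50 = 1.94 bits/symbol.

1.94 bits/symbol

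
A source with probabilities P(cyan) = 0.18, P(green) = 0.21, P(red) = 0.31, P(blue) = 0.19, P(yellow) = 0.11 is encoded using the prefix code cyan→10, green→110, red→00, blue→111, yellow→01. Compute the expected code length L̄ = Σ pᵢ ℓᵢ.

L̄ = Σ pᵢ·ℓᵢ = 0.18·2 + 0.21·3 + 0.31·2 + 0.19·3 + 0.11·2 = 2.4 bits/symbol.

2.4 bits/symbol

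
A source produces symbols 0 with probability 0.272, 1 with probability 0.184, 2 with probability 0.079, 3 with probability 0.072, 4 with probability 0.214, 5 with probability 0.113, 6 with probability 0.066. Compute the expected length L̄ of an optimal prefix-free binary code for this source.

Repeatedly combine the two least-probable nodes; the expected code length is the sum of the merged weights.
merge 33/500 + 9/125 → 69/500
merge 79/1000 + 113/1000 → 24/125
merge 69/500 + 23/125 → 161/500
merge 24/125 + 107/500 → 203/500
merge 34/125 + 161/500 → 297/500
merge 203/500 + 297/500 → 1
L = 69/500 + 24/125 + 161/500 + 203/500 + 297/500 + 1 = 663/250 = 2.652 bits/symbol.

2.652 bits/symbol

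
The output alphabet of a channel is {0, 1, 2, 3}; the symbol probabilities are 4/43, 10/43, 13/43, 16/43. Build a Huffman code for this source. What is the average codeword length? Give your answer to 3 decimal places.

1.953 bits/symbol

Repeatedly combine the two least-probable nodes; the expected code length is the sum of the merged weights.
merge 4/43 + 10/43 → 14/43
merge 13/43 + 14/43 → 27/43
merge 16/43 + 27/43 → 1
L = 14/43 + 27/43 + 1 = 84/43 ≈ 1.953 bits/symbol.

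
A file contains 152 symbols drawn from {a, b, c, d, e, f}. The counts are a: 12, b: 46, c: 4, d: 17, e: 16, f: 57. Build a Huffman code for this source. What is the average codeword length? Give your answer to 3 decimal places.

2.263 bits/symbol

Probabilities are the counts divided by 152.
Repeatedly combine the two least-probable nodes; the expected code length is the sum of the merged weights.
merge 1/38 + 3/38 → 2/19
merge 2/19 + 2/19 → 4/19
merge 17/152 + 4/19 → 49/152
merge 23/76 + 49/152 → 5/8
merge 3/8 + 5/8 → 1
L = 2/19 + 4/19 + 49/152 + 5/8 + 1 = 43/19 ≈ 2.263 bits/symbol.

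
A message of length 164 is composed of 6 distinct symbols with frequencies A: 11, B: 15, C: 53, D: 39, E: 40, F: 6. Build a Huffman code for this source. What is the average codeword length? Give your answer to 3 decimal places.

2.299 bits/symbol

Probabilities are the counts divided by 164.
Repeatedly combine the two least-probable nodes; the expected code length is the sum of the merged weights.
merge 3/82 + 11/164 → 17/164
merge 15/164 + 17/164 → 8/41
merge 8/41 + 39/164 → 71/164
merge 10/41 + 53/164 → 93/164
merge 71/164 + 93/164 → 1
L = 17/164 + 8/41 + 71/164 + 93/164 + 1 = 377/164 ≈ 2.299 bits/symbol.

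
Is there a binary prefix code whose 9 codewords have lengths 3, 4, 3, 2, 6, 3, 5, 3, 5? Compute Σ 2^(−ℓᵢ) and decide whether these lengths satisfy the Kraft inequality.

0.890625; yes

With common denominator 2^6 = 64: Σ 2^(−ℓᵢ) = 8/64 + 4/64 + 8/64 + 16/64 + 1/64 + 8/64 + 2/64 + 8/64 + 2/64 = 57/64 = 0.890625.
Kraft's inequality requires Σ ≤ 1; here Σ = 0.890625 ≤ 1, so such a prefix code exists.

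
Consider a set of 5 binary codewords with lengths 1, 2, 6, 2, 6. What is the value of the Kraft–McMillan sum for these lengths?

With common denominator 2^6 = 64: Σ 2^(−ℓᵢ) = 32/64 + 16/64 + 1/64 + 16/64 + 1/64 = 66/64 = 1.03125.

1.03125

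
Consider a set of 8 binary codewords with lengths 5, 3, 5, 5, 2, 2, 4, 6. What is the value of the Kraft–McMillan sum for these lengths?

With common denominator 2^6 = 64: Σ 2^(−ℓᵢ) = 2/64 + 8/64 + 2/64 + 2/64 + 16/64 + 16/64 + 4/64 + 1/64 = 51/64 = 0.796875.

0.796875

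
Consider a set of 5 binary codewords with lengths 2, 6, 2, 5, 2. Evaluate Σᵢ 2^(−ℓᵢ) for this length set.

With common denominator 2^6 = 64: Σ 2^(−ℓᵢ) = 16/64 + 1/64 + 16/64 + 2/64 + 16/64 = 51/64 = 0.796875.

0.796875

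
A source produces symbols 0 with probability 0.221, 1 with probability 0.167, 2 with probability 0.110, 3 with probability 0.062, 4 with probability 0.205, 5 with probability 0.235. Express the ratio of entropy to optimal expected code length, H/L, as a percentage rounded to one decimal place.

Entropy H = −Σ p log₂ p ≈ 2.4712 bits.
Huffman merges: 31/500+11/100→43/250; 167/1000+43/250→339/1000; 41/200+221/1000→213/500; 47/200+339/1000→287/500; 213/500+287/500→1. L = 2511/1000 ≈ 2.5110.
Efficiency = H/L = 2.4712/2.5110 = 98.4%.

98.4%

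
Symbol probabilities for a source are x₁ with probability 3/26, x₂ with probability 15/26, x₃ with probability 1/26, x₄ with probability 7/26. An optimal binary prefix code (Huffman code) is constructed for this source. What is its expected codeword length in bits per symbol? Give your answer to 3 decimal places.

Repeatedly combine the two least-probable nodes; the expected code length is the sum of the merged weights.
merge 1/26 + 3/26 → 2/13
merge 2/13 + 7/26 → 11/26
merge 11/26 + 15/26 → 1
L = 2/13 + 11/26 + 1 = 41/26 ≈ 1.577 bits/symbol.

1.577 bits/symbol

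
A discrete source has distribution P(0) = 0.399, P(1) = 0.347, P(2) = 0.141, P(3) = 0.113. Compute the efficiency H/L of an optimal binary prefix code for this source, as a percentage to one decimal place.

Entropy H = −Σ p log₂ p ≈ 1.8127 bits.
Huffman merges: 113/1000+141/1000→127/500; 127/500+347/1000→601/1000; 399/1000+601/1000→1. L = 371/200 ≈ 1.8550.
Efficiency = H/L = 1.8127/1.8550 = 97.7%.

97.7%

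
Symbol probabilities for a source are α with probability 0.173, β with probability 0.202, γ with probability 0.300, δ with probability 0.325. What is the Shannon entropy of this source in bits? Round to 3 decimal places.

H = −Σ pᵢ log₂ pᵢ.
−0.173·log₂(0.173) = 0.4379
−0.202·log₂(0.202) = 0.4661
−0.300·log₂(0.300) = 0.5211
−0.325·log₂(0.325) = 0.5270
Sum ≈ 1.9521 → 1.952 bits.

1.952 bits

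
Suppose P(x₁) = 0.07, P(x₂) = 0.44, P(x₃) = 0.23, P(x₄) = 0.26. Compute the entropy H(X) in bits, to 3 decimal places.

H = −Σ pᵢ log₂ pᵢ.
−0.07·log₂(0.07) = 0.2686
−0.44·log₂(0.44) = 0.5211
−0.23·log₂(0.23) = 0.4877
−0.26·log₂(0.26) = 0.5053
Sum ≈ 1.7827 → 1.783 bits.

1.783 bits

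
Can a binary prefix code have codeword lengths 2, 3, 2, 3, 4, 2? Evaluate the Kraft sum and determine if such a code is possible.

1.0625; no

With common denominator 2^4 = 16: Σ 2^(−ℓᵢ) = 4/16 + 2/16 + 4/16 + 2/16 + 1/16 + 4/16 = 17/16 = 1.0625.
Kraft's inequality requires Σ ≤ 1; here Σ = 1.0625 > 1, so no such prefix code exists.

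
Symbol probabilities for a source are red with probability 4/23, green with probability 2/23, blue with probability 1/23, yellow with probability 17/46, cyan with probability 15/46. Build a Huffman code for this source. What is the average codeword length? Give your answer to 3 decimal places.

Repeatedly combine the two least-probable nodes; the expected code length is the sum of the merged weights.
merge 1/23 + 2/23 → 3/23
merge 3/23 + 4/23 → 7/23
merge 7/23 + 15/46 → 29/46
merge 17/46 + 29/46 → 1
L = 3/23 + 7/23 + 29/46 + 1 = 95/46 ≈ 2.065 bits/symbol.

2.065 bits/symbol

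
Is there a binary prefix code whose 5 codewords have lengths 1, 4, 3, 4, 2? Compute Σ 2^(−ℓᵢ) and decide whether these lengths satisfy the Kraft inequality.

1; yes

With common denominator 2^4 = 16: Σ 2^(−ℓᵢ) = 8/16 + 1/16 + 2/16 + 1/16 + 4/16 = 16/16 = 1.
Kraft's inequality requires Σ ≤ 1; here Σ = 1 ≤ 1, so such a prefix code exists.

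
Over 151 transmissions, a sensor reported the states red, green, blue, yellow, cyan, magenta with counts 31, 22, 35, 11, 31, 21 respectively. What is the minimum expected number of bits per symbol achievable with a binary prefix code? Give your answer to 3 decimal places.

Probabilities are the counts divided by 151.
Repeatedly combine the two least-probable nodes; the expected code length is the sum of the merged weights.
merge 11/151 + 21/151 → 32/151
merge 22/151 + 31/151 → 53/151
merge 31/151 + 32/151 → 63/151
merge 35/151 + 53/151 → 88/151
merge 63/151 + 88/151 → 1
L = 32/151 + 53/151 + 63/151 + 88/151 + 1 = 387/151 ≈ 2.563 bits/symbol.

2.563 bits/symbol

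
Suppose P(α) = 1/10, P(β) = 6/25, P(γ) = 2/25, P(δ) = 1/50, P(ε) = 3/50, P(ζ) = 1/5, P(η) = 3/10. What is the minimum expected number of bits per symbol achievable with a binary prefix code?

2.5 bits/symbol

Repeatedly combine the two least-probable nodes; the expected code length is the sum of the merged weights.
merge 1/50 + 3/50 → 2/25
merge 2/25 + 2/25 → 4/25
merge 1/10 + 4/25 → 13/50
merge 1/5 + 6/25 → 11/25
merge 13/50 + 3/10 → 14/25
merge 11/25 + 14/25 → 1
L = 2/25 + 4/25 + 13/50 + 11/25 + 14/25 + 1 = 5/2 = 2.5 bits/symbol.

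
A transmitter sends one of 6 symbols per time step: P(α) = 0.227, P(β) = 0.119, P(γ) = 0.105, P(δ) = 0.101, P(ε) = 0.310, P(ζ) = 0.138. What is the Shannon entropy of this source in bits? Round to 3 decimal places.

2.445 bits

H = −Σ pᵢ log₂ pᵢ.
−0.227·log₂(0.227) = 0.4856
−0.119·log₂(0.119) = 0.3654
−0.105·log₂(0.105) = 0.3414
−0.101·log₂(0.101) = 0.3341
−0.310·log₂(0.310) = 0.5238
−0.138·log₂(0.138) = 0.3943
Sum ≈ 2.4446 → 2.445 bits.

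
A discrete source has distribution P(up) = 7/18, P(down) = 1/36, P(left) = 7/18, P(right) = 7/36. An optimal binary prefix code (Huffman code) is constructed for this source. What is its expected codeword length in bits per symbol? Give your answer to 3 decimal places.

Repeatedly combine the two least-probable nodes; the expected code length is the sum of the merged weights.
merge 1/36 + 7/36 → 2/9
merge 2/9 + 7/18 → 11/18
merge 7/18 + 11/18 → 1
L = 2/9 + 11/18 + 1 = 11/6 ≈ 1.833 bits/symbol.

1.833 bits/symbol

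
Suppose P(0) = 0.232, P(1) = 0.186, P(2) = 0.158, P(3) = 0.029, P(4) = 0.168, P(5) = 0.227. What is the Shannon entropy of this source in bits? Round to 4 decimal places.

H = −Σ pᵢ log₂ pᵢ.
−0.232·log₂(0.232) = 0.4890
−0.186·log₂(0.186) = 0.4514
−0.158·log₂(0.158) = 0.4206
−0.029·log₂(0.029) = 0.1481
−0.168·log₂(0.168) = 0.4323
−0.227·log₂(0.227) = 0.4856
Sum ≈ 2.4270 → 2.4270 bits.

2.4270 bits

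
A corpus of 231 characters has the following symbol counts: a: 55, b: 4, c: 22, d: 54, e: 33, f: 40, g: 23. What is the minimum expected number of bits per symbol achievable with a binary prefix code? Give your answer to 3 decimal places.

2.641 bits/symbol

Probabilities are the counts divided by 231.
Repeatedly combine the two least-probable nodes; the expected code length is the sum of the merged weights.
merge 4/231 + 2/21 → 26/231
merge 23/231 + 26/231 → 7/33
merge 1/7 + 40/231 → 73/231
merge 7/33 + 18/77 → 103/231
merge 5/21 + 73/231 → 128/231
merge 103/231 + 128/231 → 1
L = 26/231 + 7/33 + 73/231 + 103/231 + 128/231 + 1 = 610/231 ≈ 2.641 bits/symbol.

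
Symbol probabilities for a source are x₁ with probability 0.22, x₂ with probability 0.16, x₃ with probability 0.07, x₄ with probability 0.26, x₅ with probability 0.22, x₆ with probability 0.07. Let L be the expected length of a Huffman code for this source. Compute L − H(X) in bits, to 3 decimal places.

0.013 bits

Entropy H = −Σ p log₂ p ≈ 2.4266 bits.
Huffman merges: 7/100+7/100→7/50; 7/50+4/25→3/10; 11/50+11/50→11/25; 13/50+3/10→14/25; 11/25+14/25→1. L = 61/25 ≈ 2.4400.
L − H = 2.4400 − 2.4266 = 0.013 bits.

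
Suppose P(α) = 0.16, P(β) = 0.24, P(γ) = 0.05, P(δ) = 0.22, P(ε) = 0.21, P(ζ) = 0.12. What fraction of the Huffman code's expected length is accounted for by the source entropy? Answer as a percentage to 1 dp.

Entropy H = −Σ p log₂ p ≈ 2.4537 bits.
Huffman merges: 1/20+3/25→17/100; 4/25+17/100→33/100; 21/100+11/50→43/100; 6/25+33/100→57/100; 43/100+57/100→1. L = 5/2 ≈ 2.5000.
Efficiency = H/L = 2.4537/2.5000 = 98.1%.

98.1%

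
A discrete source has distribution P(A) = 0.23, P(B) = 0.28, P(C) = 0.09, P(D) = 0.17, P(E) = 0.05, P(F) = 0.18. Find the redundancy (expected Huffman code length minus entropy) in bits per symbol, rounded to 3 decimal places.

0.039 bits

Entropy H = −Σ p log₂ p ≈ 2.4105 bits.
Huffman merges: 1/20+9/100→7/50; 7/50+17/100→31/100; 9/50+23/100→41/100; 7/25+31/100→59/100; 41/100+59/100→1. L = 49/20 ≈ 2.4500.
L − H = 2.4500 − 2.4105 = 0.039 bits.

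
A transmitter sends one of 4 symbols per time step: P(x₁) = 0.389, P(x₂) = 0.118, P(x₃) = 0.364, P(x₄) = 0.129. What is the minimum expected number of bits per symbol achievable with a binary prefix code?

Repeatedly combine the two least-probable nodes; the expected code length is the sum of the merged weights.
merge 59/500 + 129/1000 → 247/1000
merge 247/1000 + 91/250 → 611/1000
merge 389/1000 + 611/1000 → 1
L = 247/1000 + 611/1000 + 1 = 929/500 = 1.858 bits/symbol.

1.858 bits/symbol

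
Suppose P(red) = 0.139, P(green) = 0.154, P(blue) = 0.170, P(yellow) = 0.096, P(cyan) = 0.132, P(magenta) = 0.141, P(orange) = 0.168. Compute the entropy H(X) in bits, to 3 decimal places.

2.787 bits

H = −Σ pᵢ log₂ pᵢ.
−0.139·log₂(0.139) = 0.3957
−0.154·log₂(0.154) = 0.4156
−0.170·log₂(0.170) = 0.4346
−0.096·log₂(0.096) = 0.3246
−0.132·log₂(0.132) = 0.3856
−0.141·log₂(0.141) = 0.3985
−0.168·log₂(0.168) = 0.4323
Sum ≈ 2.7870 → 2.787 bits.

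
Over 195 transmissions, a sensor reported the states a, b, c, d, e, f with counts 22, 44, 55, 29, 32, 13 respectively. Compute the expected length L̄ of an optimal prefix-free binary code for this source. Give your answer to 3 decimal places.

Probabilities are the counts divided by 195.
Repeatedly combine the two least-probable nodes; the expected code length is the sum of the merged weights.
merge 1/15 + 22/195 → 7/39
merge 29/195 + 32/195 → 61/195
merge 7/39 + 44/195 → 79/195
merge 11/39 + 61/195 → 116/195
merge 79/195 + 116/195 → 1
L = 7/39 + 61/195 + 79/195 + 116/195 + 1 = 162/65 ≈ 2.492 bits/symbol.

2.492 bits/symbol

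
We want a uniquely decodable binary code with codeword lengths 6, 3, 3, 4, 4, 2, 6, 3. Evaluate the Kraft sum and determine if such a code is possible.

With common denominator 2^6 = 64: Σ 2^(−ℓᵢ) = 1/64 + 8/64 + 8/64 + 4/64 + 4/64 + 16/64 + 1/64 + 8/64 = 50/64 = 0.78125.
Kraft's inequality requires Σ ≤ 1; here Σ = 0.78125 ≤ 1, so such a prefix code exists.

0.78125; yes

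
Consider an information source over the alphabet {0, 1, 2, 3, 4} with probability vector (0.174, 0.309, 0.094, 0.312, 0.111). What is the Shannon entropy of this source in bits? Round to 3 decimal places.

2.159 bits

H = −Σ pᵢ log₂ pᵢ.
−0.174·log₂(0.174) = 0.4390
−0.309·log₂(0.309) = 0.5235
−0.094·log₂(0.094) = 0.3207
−0.312·log₂(0.312) = 0.5243
−0.111·log₂(0.111) = 0.3520
Sum ≈ 2.1595 → 2.159 bits.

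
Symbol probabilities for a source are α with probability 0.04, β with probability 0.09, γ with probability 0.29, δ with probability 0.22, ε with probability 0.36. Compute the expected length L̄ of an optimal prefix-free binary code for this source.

Repeatedly combine the two least-probable nodes; the expected code length is the sum of the merged weights.
merge 1/25 + 9/100 → 13/100
merge 13/100 + 11/50 → 7/20
merge 29/100 + 7/20 → 16/25
merge 9/25 + 16/25 → 1
L = 13/100 + 7/20 + 16/25 + 1 = 53/25 = 2.12 bits/symbol.

2.12 bits/symbol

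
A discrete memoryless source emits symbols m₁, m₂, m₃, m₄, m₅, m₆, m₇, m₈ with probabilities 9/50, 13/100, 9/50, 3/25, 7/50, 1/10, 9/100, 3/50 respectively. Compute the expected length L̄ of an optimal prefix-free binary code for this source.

Repeatedly combine the two least-probable nodes; the expected code length is the sum of the merged weights.
merge 3/50 + 9/100 → 3/20
merge 1/10 + 3/25 → 11/50
merge 13/100 + 7/50 → 27/100
merge 3/20 + 9/50 → 33/100
merge 9/50 + 11/50 → 2/5
merge 27/100 + 33/100 → 3/5
merge 2/5 + 3/5 → 1
L = 3/20 + 11/50 + 27/100 + 33/100 + 2/5 + 3/5 + 1 = 297/100 = 2.97 bits/symbol.

2.97 bits/symbol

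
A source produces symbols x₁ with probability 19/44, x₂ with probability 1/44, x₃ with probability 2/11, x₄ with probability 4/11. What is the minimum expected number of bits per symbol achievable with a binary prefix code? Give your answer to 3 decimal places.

1.773 bits/symbol

Repeatedly combine the two least-probable nodes; the expected code length is the sum of the merged weights.
merge 1/44 + 2/11 → 9/44
merge 9/44 + 4/11 → 25/44
merge 19/44 + 25/44 → 1
L = 9/44 + 25/44 + 1 = 39/22 ≈ 1.773 bits/symbol.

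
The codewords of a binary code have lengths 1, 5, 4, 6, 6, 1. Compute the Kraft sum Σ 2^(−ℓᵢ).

With common denominator 2^6 = 64: Σ 2^(−ℓᵢ) = 32/64 + 2/64 + 4/64 + 1/64 + 1/64 + 32/64 = 72/64 = 1.125.

1.125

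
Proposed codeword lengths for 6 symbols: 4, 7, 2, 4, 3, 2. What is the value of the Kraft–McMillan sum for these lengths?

0.7578125

With common denominator 2^7 = 128: Σ 2^(−ℓᵢ) = 8/128 + 1/128 + 32/128 + 8/128 + 16/128 + 32/128 = 97/128 = 0.7578125.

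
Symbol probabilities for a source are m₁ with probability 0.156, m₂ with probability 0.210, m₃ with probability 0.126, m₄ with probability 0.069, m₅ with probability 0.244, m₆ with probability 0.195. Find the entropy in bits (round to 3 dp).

2.490 bits

H = −Σ pᵢ log₂ pᵢ.
−0.156·log₂(0.156) = 0.4181
−0.210·log₂(0.210) = 0.4728
−0.126·log₂(0.126) = 0.3766
−0.069·log₂(0.069) = 0.2662
−0.244·log₂(0.244) = 0.4966
−0.195·log₂(0.195) = 0.4599
Sum ≈ 2.4901 → 2.490 bits.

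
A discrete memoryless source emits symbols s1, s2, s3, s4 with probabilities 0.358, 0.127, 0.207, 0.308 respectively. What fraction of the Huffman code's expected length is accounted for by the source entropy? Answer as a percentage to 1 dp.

96.3%

Entropy H = −Σ p log₂ p ≈ 1.9023 bits.
Huffman merges: 127/1000+207/1000→167/500; 77/250+167/500→321/500; 179/500+321/500→1. L = 247/125 ≈ 1.9760.
Efficiency = H/L = 1.9023/1.9760 = 96.3%.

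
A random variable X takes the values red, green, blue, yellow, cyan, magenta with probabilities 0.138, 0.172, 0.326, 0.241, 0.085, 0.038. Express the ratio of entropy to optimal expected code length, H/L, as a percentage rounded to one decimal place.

97.9%

Entropy H = −Σ p log₂ p ≈ 2.3346 bits.
Huffman merges: 19/500+17/200→123/1000; 123/1000+69/500→261/1000; 43/250+241/1000→413/1000; 261/1000+163/500→587/1000; 413/1000+587/1000→1. L = 298/125 ≈ 2.3840.
Efficiency = H/L = 2.3346/2.3840 = 97.9%.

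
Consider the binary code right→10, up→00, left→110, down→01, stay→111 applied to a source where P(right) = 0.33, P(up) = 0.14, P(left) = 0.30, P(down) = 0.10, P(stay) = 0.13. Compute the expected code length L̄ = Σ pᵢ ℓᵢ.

L̄ = Σ pᵢ·ℓᵢ = 0.33·2 + 0.14·2 + 0.30·3 + 0.10·2 + 0.13·3 = 2.43 bits/symbol.

2.43 bits/symbol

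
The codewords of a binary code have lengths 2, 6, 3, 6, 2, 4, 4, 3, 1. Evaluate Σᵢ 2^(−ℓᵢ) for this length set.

With common denominator 2^6 = 64: Σ 2^(−ℓᵢ) = 16/64 + 1/64 + 8/64 + 1/64 + 16/64 + 4/64 + 4/64 + 8/64 + 32/64 = 90/64 = 1.40625.

1.40625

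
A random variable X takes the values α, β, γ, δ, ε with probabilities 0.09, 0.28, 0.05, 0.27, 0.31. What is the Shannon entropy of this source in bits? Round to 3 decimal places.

2.077 bits

H = −Σ pᵢ log₂ pᵢ.
−0.09·log₂(0.09) = 0.3127
−0.28·log₂(0.28) = 0.5142
−0.05·log₂(0.05) = 0.2161
−0.27·log₂(0.27) = 0.5100
−0.31·log₂(0.31) = 0.5238
Sum ≈ 2.0768 → 2.077 bits.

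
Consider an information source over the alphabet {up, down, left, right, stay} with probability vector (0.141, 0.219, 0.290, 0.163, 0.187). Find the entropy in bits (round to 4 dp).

2.2751 bits

H = −Σ pᵢ log₂ pᵢ.
−0.141·log₂(0.141) = 0.3985
−0.219·log₂(0.219) = 0.4798
−0.290·log₂(0.290) = 0.5179
−0.163·log₂(0.163) = 0.4266
−0.187·log₂(0.187) = 0.4523
Sum ≈ 2.2751 → 2.2751 bits.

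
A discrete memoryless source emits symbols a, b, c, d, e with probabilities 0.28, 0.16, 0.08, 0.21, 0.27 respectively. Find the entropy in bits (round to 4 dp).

2.2116 bits

H = −Σ pᵢ log₂ pᵢ.
−0.28·log₂(0.28) = 0.5142
−0.16·log₂(0.16) = 0.4230
−0.08·log₂(0.08) = 0.2915
−0.21·log₂(0.21) = 0.4728
−0.27·log₂(0.27) = 0.5100
Sum ≈ 2.2116 → 2.2116 bits.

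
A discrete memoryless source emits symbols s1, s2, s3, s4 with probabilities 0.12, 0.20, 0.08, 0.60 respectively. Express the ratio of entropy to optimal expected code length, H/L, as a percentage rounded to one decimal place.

Entropy H = −Σ p log₂ p ≈ 1.5651 bits.
Huffman merges: 2/25+3/25→1/5; 1/5+1/5→2/5; 2/5+3/5→1. L = 8/5 ≈ 1.6000.
Efficiency = H/L = 1.5651/1.6000 = 97.8%.

97.8%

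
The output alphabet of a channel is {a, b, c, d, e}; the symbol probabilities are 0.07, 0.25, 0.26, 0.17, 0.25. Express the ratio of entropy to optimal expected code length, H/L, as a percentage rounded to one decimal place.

Entropy H = −Σ p log₂ p ≈ 2.2084 bits.
Huffman merges: 7/100+17/100→6/25; 6/25+1/4→49/100; 1/4+13/50→51/100; 49/100+51/100→1. L = 56/25 ≈ 2.2400.
Efficiency = H/L = 2.2084/2.2400 = 98.6%.

98.6%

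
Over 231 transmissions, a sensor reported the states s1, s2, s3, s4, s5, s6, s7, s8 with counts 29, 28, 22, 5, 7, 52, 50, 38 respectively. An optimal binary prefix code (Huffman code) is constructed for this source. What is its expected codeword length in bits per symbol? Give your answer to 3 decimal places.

Probabilities are the counts divided by 231.
Repeatedly combine the two least-probable nodes; the expected code length is the sum of the merged weights.
merge 5/231 + 1/33 → 4/77
merge 4/77 + 2/21 → 34/231
merge 4/33 + 29/231 → 19/77
merge 34/231 + 38/231 → 24/77
merge 50/231 + 52/231 → 34/77
merge 19/77 + 24/77 → 43/77
merge 34/77 + 43/77 → 1
L = 4/77 + 34/231 + 19/77 + 24/77 + 34/77 + 43/77 + 1 = 91/33 ≈ 2.758 bits/symbol.

2.758 bits/symbol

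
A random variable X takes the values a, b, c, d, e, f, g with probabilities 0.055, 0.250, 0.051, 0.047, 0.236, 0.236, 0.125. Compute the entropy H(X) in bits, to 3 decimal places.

2.515 bits

H = −Σ pᵢ log₂ pᵢ.
−0.055·log₂(0.055) = 0.2301
−0.250·log₂(0.250) = 0.5000
−0.051·log₂(0.051) = 0.2190
−0.047·log₂(0.047) = 0.2073
−0.236·log₂(0.236) = 0.4916
−0.236·log₂(0.236) = 0.4916
−0.125·log₂(0.125) = 0.3750
Sum ≈ 2.5147 → 2.515 bits.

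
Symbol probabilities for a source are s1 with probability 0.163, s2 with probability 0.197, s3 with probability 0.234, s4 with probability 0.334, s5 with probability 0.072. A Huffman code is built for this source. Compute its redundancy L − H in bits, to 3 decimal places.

0.055 bits

Entropy H = −Σ p log₂ p ≈ 2.1803 bits.
Huffman merges: 9/125+163/1000→47/200; 197/1000+117/500→431/1000; 47/200+167/500→569/1000; 431/1000+569/1000→1. L = 447/200 ≈ 2.2350.
L − H = 2.2350 − 2.1803 = 0.055 bits.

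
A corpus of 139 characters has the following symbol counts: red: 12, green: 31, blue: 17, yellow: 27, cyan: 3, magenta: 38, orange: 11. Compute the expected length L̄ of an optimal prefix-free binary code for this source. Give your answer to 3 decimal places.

Probabilities are the counts divided by 139.
Repeatedly combine the two least-probable nodes; the expected code length is the sum of the merged weights.
merge 3/139 + 11/139 → 14/139
merge 12/139 + 14/139 → 26/139
merge 17/139 + 26/139 → 43/139
merge 27/139 + 31/139 → 58/139
merge 38/139 + 43/139 → 81/139
merge 58/139 + 81/139 → 1
L = 14/139 + 26/139 + 43/139 + 58/139 + 81/139 + 1 = 361/139 ≈ 2.597 bits/symbol.

2.597 bits/symbol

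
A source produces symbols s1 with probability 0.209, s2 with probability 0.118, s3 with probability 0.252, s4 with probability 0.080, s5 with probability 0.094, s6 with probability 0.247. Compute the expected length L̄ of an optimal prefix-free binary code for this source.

Repeatedly combine the two least-probable nodes; the expected code length is the sum of the merged weights.
merge 2/25 + 47/500 → 87/500
merge 59/500 + 87/500 → 73/250
merge 209/1000 + 247/1000 → 57/125
merge 63/250 + 73/250 → 68/125
merge 57/125 + 68/125 → 1
L = 87/500 + 73/250 + 57/125 + 68/125 + 1 = 1233/500 = 2.466 bits/symbol.

2.466 bits/symbol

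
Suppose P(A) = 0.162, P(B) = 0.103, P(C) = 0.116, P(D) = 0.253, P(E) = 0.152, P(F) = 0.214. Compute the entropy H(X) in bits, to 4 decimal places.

2.5144 bits

H = −Σ pᵢ log₂ pᵢ.
−0.162·log₂(0.162) = 0.4254
−0.103·log₂(0.103) = 0.3378
−0.116·log₂(0.116) = 0.3605
−0.253·log₂(0.253) = 0.5016
−0.152·log₂(0.152) = 0.4131
−0.214·log₂(0.214) = 0.4760
Sum ≈ 2.5144 → 2.5144 bits.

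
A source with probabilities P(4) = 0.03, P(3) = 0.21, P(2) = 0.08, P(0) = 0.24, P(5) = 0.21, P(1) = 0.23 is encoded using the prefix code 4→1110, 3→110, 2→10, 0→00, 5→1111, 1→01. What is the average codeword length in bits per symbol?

L̄ = Σ pᵢ·ℓᵢ = 0.03·4 + 0.21·3 + 0.08·2 + 0.24·2 + 0.21·4 + 0.23·2 = 2.69 bits/symbol.

2.69 bits/symbol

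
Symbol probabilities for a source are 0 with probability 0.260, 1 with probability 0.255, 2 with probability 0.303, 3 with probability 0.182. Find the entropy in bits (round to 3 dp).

1.977 bits

H = −Σ pᵢ log₂ pᵢ.
−0.260·log₂(0.260) = 0.5053
−0.255·log₂(0.255) = 0.5027
−0.303·log₂(0.303) = 0.5220
−0.182·log₂(0.182) = 0.4474
Sum ≈ 1.9773 → 1.977 bits.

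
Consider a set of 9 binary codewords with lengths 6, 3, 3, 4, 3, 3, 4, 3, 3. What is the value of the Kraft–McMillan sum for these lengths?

0.890625

With common denominator 2^6 = 64: Σ 2^(−ℓᵢ) = 1/64 + 8/64 + 8/64 + 4/64 + 8/64 + 8/64 + 4/64 + 8/64 + 8/64 = 57/64 = 0.890625.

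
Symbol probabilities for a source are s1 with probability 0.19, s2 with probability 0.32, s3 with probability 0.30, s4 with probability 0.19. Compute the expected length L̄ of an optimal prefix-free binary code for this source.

Repeatedly combine the two least-probable nodes; the expected code length is the sum of the merged weights.
merge 19/100 + 19/100 → 19/50
merge 3/10 + 8/25 → 31/50
merge 19/50 + 31/50 → 1
L = 19/50 + 31/50 + 1 = 2 bits/symbol.

2 bits/symbol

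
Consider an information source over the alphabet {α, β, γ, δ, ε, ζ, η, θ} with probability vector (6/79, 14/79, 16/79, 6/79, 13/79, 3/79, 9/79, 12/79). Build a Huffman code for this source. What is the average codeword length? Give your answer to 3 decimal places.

2.911 bits/symbol

Repeatedly combine the two least-probable nodes; the expected code length is the sum of the merged weights.
merge 3/79 + 6/79 → 9/79
merge 6/79 + 9/79 → 15/79
merge 9/79 + 12/79 → 21/79
merge 13/79 + 14/79 → 27/79
merge 15/79 + 16/79 → 31/79
merge 21/79 + 27/79 → 48/79
merge 31/79 + 48/79 → 1
L = 9/79 + 15/79 + 21/79 + 27/79 + 31/79 + 48/79 + 1 = 230/79 ≈ 2.911 bits/symbol.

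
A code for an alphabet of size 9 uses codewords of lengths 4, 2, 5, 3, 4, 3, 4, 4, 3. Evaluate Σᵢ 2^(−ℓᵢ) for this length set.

0.90625

With common denominator 2^5 = 32: Σ 2^(−ℓᵢ) = 2/32 + 8/32 + 1/32 + 4/32 + 2/32 + 4/32 + 2/32 + 2/32 + 4/32 = 29/32 = 0.90625.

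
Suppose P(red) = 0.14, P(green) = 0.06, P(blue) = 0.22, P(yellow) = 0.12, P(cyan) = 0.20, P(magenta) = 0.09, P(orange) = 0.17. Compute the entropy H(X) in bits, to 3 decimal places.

H = −Σ pᵢ log₂ pᵢ.
−0.14·log₂(0.14) = 0.3971
−0.06·log₂(0.06) = 0.2435
−0.22·log₂(0.22) = 0.4806
−0.12·log₂(0.12) = 0.3671
−0.20·log₂(0.20) = 0.4644
−0.09·log₂(0.09) = 0.3127
−0.17·log₂(0.17) = 0.4346
Sum ≈ 2.6999 → 2.700 bits.

2.700 bits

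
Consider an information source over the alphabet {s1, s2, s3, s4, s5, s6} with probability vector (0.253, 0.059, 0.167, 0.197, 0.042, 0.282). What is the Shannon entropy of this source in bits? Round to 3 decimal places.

H = −Σ pᵢ log₂ pᵢ.
−0.253·log₂(0.253) = 0.5016
−0.059·log₂(0.059) = 0.2409
−0.167·log₂(0.167) = 0.4312
−0.197·log₂(0.197) = 0.4617
−0.042·log₂(0.042) = 0.1921
−0.282·log₂(0.282) = 0.5150
Sum ≈ 2.3426 → 2.343 bits.

2.343 bits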